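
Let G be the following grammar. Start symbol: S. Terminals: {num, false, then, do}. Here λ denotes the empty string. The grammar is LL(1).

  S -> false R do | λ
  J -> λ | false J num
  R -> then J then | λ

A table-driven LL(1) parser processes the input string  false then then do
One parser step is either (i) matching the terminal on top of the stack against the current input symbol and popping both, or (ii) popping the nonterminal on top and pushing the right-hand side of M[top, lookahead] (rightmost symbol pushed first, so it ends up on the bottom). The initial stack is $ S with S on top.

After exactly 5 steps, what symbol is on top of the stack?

     Stack             Input                 Action
  1  $ S               false then then do $  expand S -> false R do
  2  $ do R false      false then then do $  match false
  3  $ do R            then then do $        expand R -> then J then
  4  $ do then J then  then then do $        match then
  5  $ do then J       then do $             expand J -> λ
Stack after step 5: $ do then (top = then).

then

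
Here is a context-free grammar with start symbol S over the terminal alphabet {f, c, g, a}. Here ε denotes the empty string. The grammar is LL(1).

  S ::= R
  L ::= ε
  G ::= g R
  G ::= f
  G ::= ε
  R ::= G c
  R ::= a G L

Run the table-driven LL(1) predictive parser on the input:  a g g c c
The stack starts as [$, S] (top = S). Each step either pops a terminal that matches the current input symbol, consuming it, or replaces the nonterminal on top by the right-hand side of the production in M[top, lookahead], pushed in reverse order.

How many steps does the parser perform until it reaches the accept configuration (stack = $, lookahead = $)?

13

step 1: stack=$ S  input=a g g c c $  — expand S ::= R
step 2: stack=$ R  input=a g g c c $  — expand R ::= a G L
step 3: stack=$ L G a  input=a g g c c $  — match a
step 4: stack=$ L G  input=g g c c $  — expand G ::= g R
step 5: stack=$ L R g  input=g g c c $  — match g
step 6: stack=$ L R  input=g c c $  — expand R ::= G c
step 7: stack=$ L c G  input=g c c $  — expand G ::= g R
step 8: stack=$ L c R g  input=g c c $  — match g
step 9: stack=$ L c R  input=c c $  — expand R ::= G c
step 10: stack=$ L c c G  input=c c $  — expand G ::= ε
step 11: stack=$ L c c  input=c c $  — match c
step 12: stack=$ L c  input=c $  — match c
step 13: stack=$ L  input=$  — expand L ::= ε
Accept reached after 13 steps.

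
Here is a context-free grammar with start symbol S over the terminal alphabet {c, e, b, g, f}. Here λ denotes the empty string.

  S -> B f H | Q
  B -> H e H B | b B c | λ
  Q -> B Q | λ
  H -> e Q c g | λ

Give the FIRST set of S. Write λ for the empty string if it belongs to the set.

FIRST(H): from H->e Q c g we get {e}; from H->λ we get {λ}. So FIRST(H) = {λ, e}.
FIRST(B): from B->H e H B we get {e}; from B->b B c we get {b}; from B->λ we get {λ}. So FIRST(B) = {λ, b, e}.
FIRST(Q): from Q->B Q we get {λ, b, e}; from Q->λ we get {λ}. So FIRST(Q) = {λ, b, e}.
FIRST(S): from S->B f H we get {b, e, f}; from S->Q we get {λ, b, e}. So FIRST(S) = {λ, b, e, f}.

{λ, b, e, f}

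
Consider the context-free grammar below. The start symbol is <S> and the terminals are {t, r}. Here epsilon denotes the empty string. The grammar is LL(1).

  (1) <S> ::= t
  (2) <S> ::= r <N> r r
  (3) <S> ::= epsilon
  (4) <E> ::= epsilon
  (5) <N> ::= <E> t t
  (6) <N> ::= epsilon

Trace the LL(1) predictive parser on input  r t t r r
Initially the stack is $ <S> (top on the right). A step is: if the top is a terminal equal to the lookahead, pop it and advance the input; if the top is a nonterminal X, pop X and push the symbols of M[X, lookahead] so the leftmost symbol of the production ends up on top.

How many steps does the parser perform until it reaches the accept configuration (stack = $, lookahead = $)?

8

     Stack          Input        Action
  1  $ <S>          r t t r r $  expand <S> ::= r <N> r r
  2  $ r r <N> r    r t t r r $  match r
  3  $ r r <N>      t t r r $    expand <N> ::= <E> t t
  4  $ r r t t <E>  t t r r $    expand <E> ::= epsilon
  5  $ r r t t      t t r r $    match t
  6  $ r r t        t r r $      match t
  7  $ r r          r r $        match r
  8  $ r            r $          match r
Accept reached after 8 steps.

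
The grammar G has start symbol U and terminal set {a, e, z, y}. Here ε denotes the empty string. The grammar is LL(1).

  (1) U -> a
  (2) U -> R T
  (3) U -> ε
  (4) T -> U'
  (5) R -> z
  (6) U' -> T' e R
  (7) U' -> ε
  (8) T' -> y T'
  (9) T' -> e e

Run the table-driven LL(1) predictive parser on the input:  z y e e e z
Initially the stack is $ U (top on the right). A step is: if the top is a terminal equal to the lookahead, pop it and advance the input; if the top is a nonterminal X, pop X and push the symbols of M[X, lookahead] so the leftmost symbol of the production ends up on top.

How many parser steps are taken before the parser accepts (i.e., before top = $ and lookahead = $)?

      Stack       Input          Action
   1  $ U         z y e e e z $  expand U -> R T
   2  $ T R       z y e e e z $  expand R -> z
   3  $ T z       z y e e e z $  match z
   4  $ T         y e e e z $    expand T -> U'
   5  $ U'        y e e e z $    expand U' -> T' e R
   6  $ R e T'    y e e e z $    expand T' -> y T'
   7  $ R e T' y  y e e e z $    match y
   8  $ R e T'    e e e z $      expand T' -> e e
   9  $ R e e e   e e e z $      match e
  10  $ R e e     e e z $        match e
  11  $ R e       e z $          match e
  12  $ R         z $            expand R -> z
  13  $ z         z $            match z
Accept reached after 13 steps.

13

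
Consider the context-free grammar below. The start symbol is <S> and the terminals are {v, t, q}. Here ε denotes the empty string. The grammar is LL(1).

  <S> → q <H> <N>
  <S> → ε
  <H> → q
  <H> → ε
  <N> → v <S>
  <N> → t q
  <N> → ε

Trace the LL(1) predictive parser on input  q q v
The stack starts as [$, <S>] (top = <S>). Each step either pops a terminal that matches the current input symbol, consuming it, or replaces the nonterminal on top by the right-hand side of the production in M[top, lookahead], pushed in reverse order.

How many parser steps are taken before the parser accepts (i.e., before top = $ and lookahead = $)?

     Stack        Input    Action
  1  $ <S>        q q v $  expand <S> → q <H> <N>
  2  $ <N> <H> q  q q v $  match q
  3  $ <N> <H>    q v $    expand <H> → q
  4  $ <N> q      q v $    match q
  5  $ <N>        v $      expand <N> → v <S>
  6  $ <S> v      v $      match v
  7  $ <S>        $        expand <S> → ε
Accept reached after 7 steps.

7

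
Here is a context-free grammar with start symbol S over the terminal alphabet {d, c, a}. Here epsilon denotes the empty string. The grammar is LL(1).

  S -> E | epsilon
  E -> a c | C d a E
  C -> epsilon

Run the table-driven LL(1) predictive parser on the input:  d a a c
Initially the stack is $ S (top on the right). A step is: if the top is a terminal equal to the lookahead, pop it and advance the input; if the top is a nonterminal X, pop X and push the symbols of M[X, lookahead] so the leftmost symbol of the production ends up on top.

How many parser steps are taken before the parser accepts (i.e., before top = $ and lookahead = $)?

     Stack      Input      Action
  1  $ S        d a a c $  expand S -> E
  2  $ E        d a a c $  expand E -> C d a E
  3  $ E a d C  d a a c $  expand C -> epsilon
  4  $ E a d    d a a c $  match d
  5  $ E a      a a c $    match a
  6  $ E        a c $      expand E -> a c
  7  $ c a      a c $      match a
  8  $ c        c $        match c
Accept reached after 8 steps.

8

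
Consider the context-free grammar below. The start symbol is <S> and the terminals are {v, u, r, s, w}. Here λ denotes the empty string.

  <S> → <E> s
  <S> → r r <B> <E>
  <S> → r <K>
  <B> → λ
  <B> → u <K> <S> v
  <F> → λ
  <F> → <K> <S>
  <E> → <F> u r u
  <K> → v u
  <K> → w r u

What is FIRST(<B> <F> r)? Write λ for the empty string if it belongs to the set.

FIRST(<B>) = {λ, u}
FIRST(<K>) = {v, w}
FIRST(<F>) = {λ, v, w}  (via <K> <S>)
FIRST(<E>) = {u, v, w}  (via <F> u r u)
FIRST(<S>) = {r, u, v, w}  (via <E> s)
FIRST(<B> <F> r): take FIRST of each symbol in turn, carrying on past any symbol whose FIRST contains λ; result {r, u, v, w}.

{r, u, v, w}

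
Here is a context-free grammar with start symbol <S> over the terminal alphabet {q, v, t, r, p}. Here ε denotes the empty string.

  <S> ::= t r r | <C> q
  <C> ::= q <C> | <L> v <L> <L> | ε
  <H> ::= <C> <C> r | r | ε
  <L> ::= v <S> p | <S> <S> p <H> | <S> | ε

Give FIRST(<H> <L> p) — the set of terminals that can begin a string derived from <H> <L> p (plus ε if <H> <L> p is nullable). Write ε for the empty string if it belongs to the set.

{p, q, r, t, v}

FIRST(<S>) = {q, t, v}  (via <C> q)
FIRST(<L>) = {ε, q, t, v}  (via <S> <S> p <H>, <S>)
FIRST(<C>) = {ε, q, t, v}  (via <L> v <L> <L>)
FIRST(<H>) = {ε, q, r, t, v}  (via <C> <C> r)
FIRST(<H> <L> p): take FIRST of each symbol in turn, carrying on past any symbol whose FIRST contains ε; result {p, q, r, t, v}.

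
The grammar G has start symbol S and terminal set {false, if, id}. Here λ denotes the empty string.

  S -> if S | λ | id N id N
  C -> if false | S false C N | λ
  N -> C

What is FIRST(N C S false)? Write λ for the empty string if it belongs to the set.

FIRST(S): from S->if S we get {if}; from S->λ we get {λ}; from S->id N id N we get {id}. So FIRST(S) = {λ, id, if}.
FIRST(C): from C->if false we get {if}; from C->S false C N we get {false, id, if}; from C->λ we get {λ}. So FIRST(C) = {λ, false, id, if}.
FIRST(N): from N->C we get {λ, false, id, if}. So FIRST(N) = {λ, false, id, if}.
FIRST(N C S false): take FIRST of each symbol in turn, carrying on past any symbol whose FIRST contains λ; result {false, id, if}.

{false, id, if}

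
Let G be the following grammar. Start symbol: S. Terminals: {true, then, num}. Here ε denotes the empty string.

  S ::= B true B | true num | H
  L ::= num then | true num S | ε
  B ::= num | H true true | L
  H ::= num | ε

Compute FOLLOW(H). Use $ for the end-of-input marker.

FIRST(L) = {ε, num, true}
FIRST(H) = {ε, num}
FIRST(B) = {ε, num, true}  (via H true true, L)
FIRST(S) = {ε, num, true}  (via B true B, H)
FOLLOW(S) includes $ since S is the start symbol.
FOLLOW(S): in L::=true num S, the suffix after S is empty, so FOLLOW(S) ⊇ FOLLOW(L) = {$, true}. Thus FOLLOW(S) = {$, true}.
FOLLOW(B): in S::=B true B (occurrence 1), B is followed by true B with FIRST {true}; in S::=B true B (occurrence 2), the suffix after B is empty, so FOLLOW(B) ⊇ FOLLOW(S) = {$, true}. Thus FOLLOW(B) = {$, true}.
FOLLOW(L): in B::=L, the suffix after L is empty, so FOLLOW(L) ⊇ FOLLOW(B) = {$, true}. Thus FOLLOW(L) = {$, true}.
FOLLOW(H): in S::=H, the suffix after H is empty, so FOLLOW(H) ⊇ FOLLOW(S) = {$, true}; in B::=H true true, H is followed by true true with FIRST {true}. Thus FOLLOW(H) = {$, true}.

{$, true}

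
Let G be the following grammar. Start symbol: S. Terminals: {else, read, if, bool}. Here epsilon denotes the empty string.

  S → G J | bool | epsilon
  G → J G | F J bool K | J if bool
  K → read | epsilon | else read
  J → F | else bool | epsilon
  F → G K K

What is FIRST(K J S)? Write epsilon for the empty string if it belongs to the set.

{epsilon, bool, else, if, read}

FIRST(K) = {epsilon, else, read}
FIRST(S) = {epsilon, bool, else, if}  (via G J)
FIRST(G) = {else, if}  (via J G, F J bool K, J if bool)
FIRST(F) = {else, if}  (via G K K)
FIRST(J) = {epsilon, else, if}  (via F)
FIRST(K J S): take FIRST of each symbol in turn, carrying on past any symbol whose FIRST contains epsilon; result {epsilon, bool, else, if, read}.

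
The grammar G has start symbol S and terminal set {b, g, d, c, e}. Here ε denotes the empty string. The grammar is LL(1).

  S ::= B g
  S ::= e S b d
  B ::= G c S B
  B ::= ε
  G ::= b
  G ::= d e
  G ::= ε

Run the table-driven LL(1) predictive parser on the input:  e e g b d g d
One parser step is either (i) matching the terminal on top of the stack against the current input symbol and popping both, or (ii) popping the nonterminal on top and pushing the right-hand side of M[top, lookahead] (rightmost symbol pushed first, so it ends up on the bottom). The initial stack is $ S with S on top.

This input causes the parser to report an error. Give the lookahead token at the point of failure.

g

step 1: stack=$ S  input=e e g b d g d $  — expand S ::= e S b d
step 2: stack=$ d b S e  input=e e g b d g d $  — match e
step 3: stack=$ d b S  input=e g b d g d $  — expand S ::= e S b d
step 4: stack=$ d b d b S e  input=e g b d g d $  — match e
step 5: stack=$ d b d b S  input=g b d g d $  — expand S ::= B g
step 6: stack=$ d b d b g B  input=g b d g d $  — expand B ::= ε
step 7: stack=$ d b d b g  input=g b d g d $  — match g
step 8: stack=$ d b d b  input=b d g d $  — match b
step 9: stack=$ d b d  input=d g d $  — match d
step 10: stack=$ d b  input=g d $  — error: top is terminal b but lookahead is g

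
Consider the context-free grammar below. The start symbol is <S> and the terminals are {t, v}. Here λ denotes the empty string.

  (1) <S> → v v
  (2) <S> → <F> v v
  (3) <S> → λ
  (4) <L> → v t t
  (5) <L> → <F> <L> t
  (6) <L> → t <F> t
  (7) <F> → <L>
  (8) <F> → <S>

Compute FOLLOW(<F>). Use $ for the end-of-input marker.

{t, v}

FIRST(<S>): from <S>→v v we get {v}; from <S>→<F> v v we get {t, v}; from <S>→λ we get {λ}. So FIRST(<S>) = {λ, t, v}.
FIRST(<L>): from <L>→v t t we get {v}; from <L>→<F> <L> t we get {t, v}; from <L>→t <F> t we get {t}. So FIRST(<L>) = {t, v}.
FIRST(<F>): from <F>→<L> we get {t, v}; from <F>→<S> we get {λ, t, v}. So FIRST(<F>) = {λ, t, v}.
FOLLOW(<S>) includes $ since <S> is the start symbol.
FOLLOW(<F>): in <S>→<F> v v, <F> is followed by v v with FIRST {v}; in <L>→<F> <L> t, <F> is followed by <L> t with FIRST {t, v}; in <L>→t <F> t, <F> is followed by t with FIRST {t}. Thus FOLLOW(<F>) = {t, v}.
FOLLOW(<S>): in <F>→<S>, the suffix after <S> is empty, so FOLLOW(<S>) ⊇ FOLLOW(<F>) = {t, v}. Thus FOLLOW(<S>) = {$, t, v}.
FOLLOW(<L>): in <L>→<F> <L> t, <L> is followed by t with FIRST {t}; in <F>→<L>, the suffix after <L> is empty, so FOLLOW(<L>) ⊇ FOLLOW(<F>) = {t, v}. Thus FOLLOW(<L>) = {t, v}.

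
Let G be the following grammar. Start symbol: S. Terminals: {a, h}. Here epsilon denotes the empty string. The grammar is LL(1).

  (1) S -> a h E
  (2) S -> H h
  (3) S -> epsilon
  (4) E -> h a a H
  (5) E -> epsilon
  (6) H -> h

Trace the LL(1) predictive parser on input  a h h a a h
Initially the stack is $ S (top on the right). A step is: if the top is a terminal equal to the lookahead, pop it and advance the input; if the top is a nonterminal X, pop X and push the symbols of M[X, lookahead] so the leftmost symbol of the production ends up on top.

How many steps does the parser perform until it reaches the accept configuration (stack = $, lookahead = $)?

step 1: stack=$ S  input=a h h a a h $  — expand S -> a h E
step 2: stack=$ E h a  input=a h h a a h $  — match a
step 3: stack=$ E h  input=h h a a h $  — match h
step 4: stack=$ E  input=h a a h $  — expand E -> h a a H
step 5: stack=$ H a a h  input=h a a h $  — match h
step 6: stack=$ H a a  input=a a h $  — match a
step 7: stack=$ H a  input=a h $  — match a
step 8: stack=$ H  input=h $  — expand H -> h
step 9: stack=$ h  input=h $  — match h
Accept reached after 9 steps.

9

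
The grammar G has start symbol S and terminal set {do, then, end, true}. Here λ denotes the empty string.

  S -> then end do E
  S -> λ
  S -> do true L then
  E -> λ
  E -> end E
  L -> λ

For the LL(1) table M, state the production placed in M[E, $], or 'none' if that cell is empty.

E -> λ

FIRST(S) = {λ, do, then}
FIRST(E) = {λ, end}
FIRST(L) = {λ}
FOLLOW(S) includes $ since S is the start symbol.
FOLLOW(S): S appears on no right-hand side. Thus FOLLOW(S) = {$}.
FOLLOW(E): in S->then end do E, the suffix after E is empty, so FOLLOW(E) ⊇ FOLLOW(S) = {$}; in E->end E, the suffix after E is empty (adds nothing new). Thus FOLLOW(E) = {$}.
For E -> λ: FIRST(λ) = {λ}, so it goes in M[E, t] for t ∈ {}; since λ ∈ FIRST, also for every t ∈ FOLLOW(E) = {$}.
For E -> end E: FIRST(end E) = {end}, so it goes in M[E, t] for t ∈ {end}.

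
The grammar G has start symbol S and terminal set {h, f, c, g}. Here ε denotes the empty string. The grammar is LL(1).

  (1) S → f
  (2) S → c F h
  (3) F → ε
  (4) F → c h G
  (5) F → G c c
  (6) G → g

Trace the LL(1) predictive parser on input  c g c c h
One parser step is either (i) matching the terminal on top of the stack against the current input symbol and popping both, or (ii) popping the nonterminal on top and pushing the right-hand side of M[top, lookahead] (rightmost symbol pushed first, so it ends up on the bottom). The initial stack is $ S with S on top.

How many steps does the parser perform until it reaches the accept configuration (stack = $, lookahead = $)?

8

     Stack      Input        Action
  1  $ S        c g c c h $  expand S → c F h
  2  $ h F c    c g c c h $  match c
  3  $ h F      g c c h $    expand F → G c c
  4  $ h c c G  g c c h $    expand G → g
  5  $ h c c g  g c c h $    match g
  6  $ h c c    c c h $      match c
  7  $ h c      c h $        match c
  8  $ h        h $          match h
Accept reached after 8 steps.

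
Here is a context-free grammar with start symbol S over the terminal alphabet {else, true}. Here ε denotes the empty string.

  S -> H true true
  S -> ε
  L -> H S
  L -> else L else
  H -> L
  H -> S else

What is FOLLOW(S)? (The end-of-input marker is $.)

{$, else, true}

FIRST(S): from S->H true true we get {else}; from S->ε we get {ε}. So FIRST(S) = {ε, else}.
FIRST(L): from L->H S we get {else}; from L->else L else we get {else}. So FIRST(L) = {else}.
FIRST(H): from H->L we get {else}; from H->S else we get {else}. So FIRST(H) = {else}.
FOLLOW(S) includes $ since S is the start symbol.
FOLLOW(S): in L->H S, the suffix after S is empty, so FOLLOW(S) ⊇ FOLLOW(L) = {else, true}; in H->S else, S is followed by else with FIRST {else}. Thus FOLLOW(S) = {$, else, true}.
FOLLOW(L): in L->else L else, L is followed by else with FIRST {else}; in H->L, the suffix after L is empty, so FOLLOW(L) ⊇ FOLLOW(H) = {else, true}. Thus FOLLOW(L) = {else, true}.
FOLLOW(H): in S->H true true, H is followed by true true with FIRST {true}; in L->H S, H is followed by S with FIRST {ε, else}; in L->H S, the suffix after H is nullable, so FOLLOW(H) ⊇ FOLLOW(L) = {else, true}. Thus FOLLOW(H) = {else, true}.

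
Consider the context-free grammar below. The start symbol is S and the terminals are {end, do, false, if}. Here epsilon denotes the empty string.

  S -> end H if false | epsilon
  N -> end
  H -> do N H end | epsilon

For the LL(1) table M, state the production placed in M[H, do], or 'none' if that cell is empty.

FIRST(S) = {epsilon, end}
FIRST(N) = {end}
FIRST(H) = {epsilon, do}
FOLLOW(S) includes $ since S is the start symbol.
FOLLOW(H): in S->end H if false, H is followed by if false with FIRST {if}; in H->do N H end, H is followed by end with FIRST {end}. Thus FOLLOW(H) = {end, if}.
For H -> do N H end: FIRST(do N H end) = {do}, so it goes in M[H, t] for t ∈ {do}.
For H -> epsilon: FIRST(epsilon) = {epsilon}, so it goes in M[H, t] for t ∈ {}; since epsilon ∈ FIRST, also for every t ∈ FOLLOW(H) = {end, if}.

H -> do N H end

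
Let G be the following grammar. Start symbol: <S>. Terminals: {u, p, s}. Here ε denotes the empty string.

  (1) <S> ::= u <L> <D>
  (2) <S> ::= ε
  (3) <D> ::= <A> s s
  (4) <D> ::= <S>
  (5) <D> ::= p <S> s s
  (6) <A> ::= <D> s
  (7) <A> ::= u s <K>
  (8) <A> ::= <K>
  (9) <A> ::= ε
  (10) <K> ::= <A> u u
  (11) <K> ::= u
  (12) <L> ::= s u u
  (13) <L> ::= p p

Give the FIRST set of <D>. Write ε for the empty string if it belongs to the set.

{ε, p, s, u}

FIRST(<S>) = {ε, u}
FIRST(<L>) = {p, s}
FIRST(<D>) = {ε, p, s, u}  (via <A> s s, <S>)
FIRST(<A>) = {ε, p, s, u}  (via <D> s, <K>)
FIRST(<K>) = {p, s, u}  (via <A> u u)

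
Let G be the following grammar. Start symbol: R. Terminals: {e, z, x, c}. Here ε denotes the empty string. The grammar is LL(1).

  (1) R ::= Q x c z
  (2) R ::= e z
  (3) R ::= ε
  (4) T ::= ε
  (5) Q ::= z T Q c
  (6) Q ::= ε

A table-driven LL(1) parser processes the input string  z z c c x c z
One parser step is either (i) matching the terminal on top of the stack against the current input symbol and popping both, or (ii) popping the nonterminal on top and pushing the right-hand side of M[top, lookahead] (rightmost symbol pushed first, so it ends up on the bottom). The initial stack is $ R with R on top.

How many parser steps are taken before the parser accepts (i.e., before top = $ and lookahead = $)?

13

step 1: stack=$ R  input=z z c c x c z $  — expand R ::= Q x c z
step 2: stack=$ z c x Q  input=z z c c x c z $  — expand Q ::= z T Q c
step 3: stack=$ z c x c Q T z  input=z z c c x c z $  — match z
step 4: stack=$ z c x c Q T  input=z c c x c z $  — expand T ::= ε
step 5: stack=$ z c x c Q  input=z c c x c z $  — expand Q ::= z T Q c
step 6: stack=$ z c x c c Q T z  input=z c c x c z $  — match z
step 7: stack=$ z c x c c Q T  input=c c x c z $  — expand T ::= ε
step 8: stack=$ z c x c c Q  input=c c x c z $  — expand Q ::= ε
step 9: stack=$ z c x c c  input=c c x c z $  — match c
step 10: stack=$ z c x c  input=c x c z $  — match c
step 11: stack=$ z c x  input=x c z $  — match x
step 12: stack=$ z c  input=c z $  — match c
step 13: stack=$ z  input=z $  — match z
Accept reached after 13 steps.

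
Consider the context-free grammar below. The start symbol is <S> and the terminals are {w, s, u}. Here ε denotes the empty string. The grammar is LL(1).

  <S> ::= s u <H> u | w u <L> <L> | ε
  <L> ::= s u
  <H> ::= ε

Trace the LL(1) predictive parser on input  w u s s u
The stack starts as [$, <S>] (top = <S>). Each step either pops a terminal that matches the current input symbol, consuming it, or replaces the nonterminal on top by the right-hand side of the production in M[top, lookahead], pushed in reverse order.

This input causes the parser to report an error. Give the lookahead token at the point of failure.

     Stack          Input        Action
  1  $ <S>          w u s s u $  expand <S> ::= w u <L> <L>
  2  $ <L> <L> u w  w u s s u $  match w
  3  $ <L> <L> u    u s s u $    match u
  4  $ <L> <L>      s s u $      expand <L> ::= s u
  5  $ <L> u s      s s u $      match s
  6  $ <L> u        s u $        error: top is terminal u but lookahead is s

s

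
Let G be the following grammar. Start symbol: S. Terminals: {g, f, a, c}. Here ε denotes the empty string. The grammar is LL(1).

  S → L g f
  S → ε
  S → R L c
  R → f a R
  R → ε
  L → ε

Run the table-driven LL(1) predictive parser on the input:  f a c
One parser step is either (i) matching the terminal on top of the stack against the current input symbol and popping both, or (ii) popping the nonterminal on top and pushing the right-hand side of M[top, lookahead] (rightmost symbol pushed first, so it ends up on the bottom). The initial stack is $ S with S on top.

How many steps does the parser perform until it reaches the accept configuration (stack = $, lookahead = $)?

7

step 1: stack=$ S  input=f a c $  — expand S → R L c
step 2: stack=$ c L R  input=f a c $  — expand R → f a R
step 3: stack=$ c L R a f  input=f a c $  — match f
step 4: stack=$ c L R a  input=a c $  — match a
step 5: stack=$ c L R  input=c $  — expand R → ε
step 6: stack=$ c L  input=c $  — expand L → ε
step 7: stack=$ c  input=c $  — match c
Accept reached after 7 steps.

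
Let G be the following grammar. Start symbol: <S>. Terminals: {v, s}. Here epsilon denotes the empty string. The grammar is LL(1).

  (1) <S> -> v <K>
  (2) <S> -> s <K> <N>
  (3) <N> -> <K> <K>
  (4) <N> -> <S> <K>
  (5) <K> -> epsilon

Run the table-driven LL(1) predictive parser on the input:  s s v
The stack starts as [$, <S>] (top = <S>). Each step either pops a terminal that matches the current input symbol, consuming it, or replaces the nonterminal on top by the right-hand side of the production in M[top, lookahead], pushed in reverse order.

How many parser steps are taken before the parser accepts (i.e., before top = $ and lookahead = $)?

      Stack            Input    Action
   1  $ <S>            s s v $  expand <S> -> s <K> <N>
   2  $ <N> <K> s      s s v $  match s
   3  $ <N> <K>        s v $    expand <K> -> epsilon
   4  $ <N>            s v $    expand <N> -> <S> <K>
   5  $ <K> <S>        s v $    expand <S> -> s <K> <N>
   6  $ <K> <N> <K> s  s v $    match s
   7  $ <K> <N> <K>    v $      expand <K> -> epsilon
   8  $ <K> <N>        v $      expand <N> -> <S> <K>
   9  $ <K> <K> <S>    v $      expand <S> -> v <K>
  10  $ <K> <K> <K> v  v $      match v
  11  $ <K> <K> <K>    $        expand <K> -> epsilon
  12  $ <K> <K>        $        expand <K> -> epsilon
  13  $ <K>            $        expand <K> -> epsilon
Accept reached after 13 steps.

13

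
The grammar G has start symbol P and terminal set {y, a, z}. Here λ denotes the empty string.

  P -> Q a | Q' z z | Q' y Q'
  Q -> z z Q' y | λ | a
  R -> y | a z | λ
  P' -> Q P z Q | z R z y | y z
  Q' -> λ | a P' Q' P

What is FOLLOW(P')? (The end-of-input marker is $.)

FIRST(Q): from Q->z z Q' y we get {z}; from Q->λ we get {λ}; from Q->a we get {a}. So FIRST(Q) = {λ, a, z}.
FIRST(R): from R->y we get {y}; from R->a z we get {a}; from R->λ we get {λ}. So FIRST(R) = {λ, a, y}.
FIRST(Q'): from Q'->λ we get {λ}; from Q'->a P' Q' P we get {a}. So FIRST(Q') = {λ, a}.
FIRST(P): from P->Q a we get {a, z}; from P->Q' z z we get {a, z}; from P->Q' y Q' we get {a, y}. So FIRST(P) = {a, y, z}.
FIRST(P'): from P'->Q P z Q we get {a, y, z}; from P'->z R z y we get {z}; from P'->y z we get {y}. So FIRST(P') = {a, y, z}.
FOLLOW(P) includes $ since P is the start symbol.
FOLLOW(R): in P'->z R z y, R is followed by z y with FIRST {z}. Thus FOLLOW(R) = {z}.
FOLLOW(P'): in Q'->a P' Q' P, P' is followed by Q' P with FIRST {a, y, z}. Thus FOLLOW(P') = {a, y, z}.
FOLLOW(Q): in P->Q a, Q is followed by a with FIRST {a}; in P'->Q P z Q (occurrence 1), Q is followed by P z Q with FIRST {a, y, z}; in P'->Q P z Q (occurrence 2), the suffix after Q is empty, so FOLLOW(Q) ⊇ FOLLOW(P') = {a, y, z}. Thus FOLLOW(Q) = {a, y, z}.
FOLLOW(P): in P'->Q P z Q, P is followed by z Q with FIRST {z}; in Q'->a P' Q' P, the suffix after P is empty, so FOLLOW(P) ⊇ FOLLOW(Q') = {$, a, y, z}. Thus FOLLOW(P) = {$, a, y, z}.
FOLLOW(Q'): in P->Q' z z, Q' is followed by z z with FIRST {z}; in P->Q' y Q' (occurrence 1), Q' is followed by y Q' with FIRST {y}; in P->Q' y Q' (occurrence 2), the suffix after Q' is empty, so FOLLOW(Q') ⊇ FOLLOW(P) = {$, a, y, z}; in Q->z z Q' y, Q' is followed by y with FIRST {y}; in Q'->a P' Q' P, Q' is followed by P with FIRST {a, y, z}. Thus FOLLOW(Q') = {$, a, y, z}.

{a, y, z}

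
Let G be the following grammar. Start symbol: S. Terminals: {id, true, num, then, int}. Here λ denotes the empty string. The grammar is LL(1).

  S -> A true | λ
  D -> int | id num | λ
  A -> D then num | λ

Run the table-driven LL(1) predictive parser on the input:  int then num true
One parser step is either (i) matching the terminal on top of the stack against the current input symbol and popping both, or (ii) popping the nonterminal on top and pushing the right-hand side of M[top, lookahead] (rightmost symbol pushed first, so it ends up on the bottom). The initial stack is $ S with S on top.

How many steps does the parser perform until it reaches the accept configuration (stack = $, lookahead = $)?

step 1: stack=$ S  input=int then num true $  — expand S -> A true
step 2: stack=$ true A  input=int then num true $  — expand A -> D then num
step 3: stack=$ true num then D  input=int then num true $  — expand D -> int
step 4: stack=$ true num then int  input=int then num true $  — match int
step 5: stack=$ true num then  input=then num true $  — match then
step 6: stack=$ true num  input=num true $  — match num
step 7: stack=$ true  input=true $  — match true
Accept reached after 7 steps.

7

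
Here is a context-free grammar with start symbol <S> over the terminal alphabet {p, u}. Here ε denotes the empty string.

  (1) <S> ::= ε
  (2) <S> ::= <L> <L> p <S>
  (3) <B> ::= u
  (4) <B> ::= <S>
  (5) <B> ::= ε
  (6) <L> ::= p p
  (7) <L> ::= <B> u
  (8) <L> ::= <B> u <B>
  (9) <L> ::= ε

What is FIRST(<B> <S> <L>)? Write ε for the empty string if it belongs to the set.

FIRST(<S>): from <S>::=ε we get {ε}; from <S>::=<L> <L> p <S> we get {p, u}. So FIRST(<S>) = {ε, p, u}.
FIRST(<B>): from <B>::=u we get {u}; from <B>::=<S> we get {ε, p, u}; from <B>::=ε we get {ε}. So FIRST(<B>) = {ε, p, u}.
FIRST(<L>): from <L>::=p p we get {p}; from <L>::=<B> u we get {p, u}; from <L>::=<B> u <B> we get {p, u}; from <L>::=ε we get {ε}. So FIRST(<L>) = {ε, p, u}.
FIRST(<B> <S> <L>): take FIRST of each symbol in turn, carrying on past any symbol whose FIRST contains ε; result {ε, p, u}.

{ε, p, u}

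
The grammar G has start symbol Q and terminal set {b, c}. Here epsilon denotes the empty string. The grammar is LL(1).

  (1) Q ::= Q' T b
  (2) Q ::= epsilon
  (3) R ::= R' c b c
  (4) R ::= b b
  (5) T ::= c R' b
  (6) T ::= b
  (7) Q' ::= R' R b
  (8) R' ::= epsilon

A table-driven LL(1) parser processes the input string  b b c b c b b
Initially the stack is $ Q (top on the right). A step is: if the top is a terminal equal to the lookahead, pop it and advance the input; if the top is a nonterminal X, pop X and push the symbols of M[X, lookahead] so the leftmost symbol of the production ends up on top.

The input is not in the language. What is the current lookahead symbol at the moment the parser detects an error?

c

     Stack         Input            Action
  1  $ Q           b b c b c b b $  expand Q ::= Q' T b
  2  $ b T Q'      b b c b c b b $  expand Q' ::= R' R b
  3  $ b T b R R'  b b c b c b b $  expand R' ::= epsilon
  4  $ b T b R     b b c b c b b $  expand R ::= b b
  5  $ b T b b b   b b c b c b b $  match b
  6  $ b T b b     b c b c b b $    match b
  7  $ b T b       c b c b b $      error: top is terminal b but lookahead is c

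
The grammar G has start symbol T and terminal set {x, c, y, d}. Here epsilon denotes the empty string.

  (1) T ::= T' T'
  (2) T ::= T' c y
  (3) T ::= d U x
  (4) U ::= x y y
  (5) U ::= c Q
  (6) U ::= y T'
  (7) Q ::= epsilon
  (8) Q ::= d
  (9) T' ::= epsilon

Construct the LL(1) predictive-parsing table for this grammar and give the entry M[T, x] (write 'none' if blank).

none

FIRST(U) = {c, x, y}
FIRST(Q) = {epsilon, d}
FIRST(T') = {epsilon}
FIRST(T) = {epsilon, c, d}  (via T' T', T' c y)
FOLLOW(T) includes $ since T is the start symbol.
FOLLOW(T): T appears on no right-hand side. Thus FOLLOW(T) = {$}.
For T ::= T' T': FIRST(T' T') = {epsilon}, so it goes in M[T, t] for t ∈ {}; since epsilon ∈ FIRST, also for every t ∈ FOLLOW(T) = {$}.
For T ::= T' c y: FIRST(T' c y) = {c}, so it goes in M[T, t] for t ∈ {c}.
For T ::= d U x: FIRST(d U x) = {d}, so it goes in M[T, t] for t ∈ {d}.
None of these place a production in M[T, x].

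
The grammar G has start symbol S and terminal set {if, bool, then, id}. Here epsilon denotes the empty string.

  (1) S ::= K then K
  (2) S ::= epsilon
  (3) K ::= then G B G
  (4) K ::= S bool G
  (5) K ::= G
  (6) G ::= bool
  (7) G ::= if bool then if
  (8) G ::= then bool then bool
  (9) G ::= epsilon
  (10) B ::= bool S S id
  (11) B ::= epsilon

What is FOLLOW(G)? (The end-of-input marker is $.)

FIRST(G) = {epsilon, bool, if, then}
FIRST(B) = {epsilon, bool}
FIRST(S) = {epsilon, bool, if, then}  (via K then K)
FIRST(K) = {epsilon, bool, if, then}  (via S bool G, G)
FOLLOW(S) includes $ since S is the start symbol.
FOLLOW(S): in K::=S bool G, S is followed by bool G with FIRST {bool}; in B::=bool S S id (occurrence 1), S is followed by S id with FIRST {bool, id, if, then}; in B::=bool S S id (occurrence 2), S is followed by id with FIRST {id}. Thus FOLLOW(S) = {$, bool, id, if, then}.
FOLLOW(K): in S::=K then K (occurrence 1), K is followed by then K with FIRST {then}; in S::=K then K (occurrence 2), the suffix after K is empty, so FOLLOW(K) ⊇ FOLLOW(S) = {$, bool, id, if, then}. Thus FOLLOW(K) = {$, bool, id, if, then}.
FOLLOW(G): in K::=then G B G (occurrence 1), G is followed by B G with FIRST {epsilon, bool, if, then}; in K::=then G B G (occurrence 1), the suffix after G is nullable, so FOLLOW(G) ⊇ FOLLOW(K) = {$, bool, id, if, then}; in K::=then G B G (occurrence 2), the suffix after G is empty, so FOLLOW(G) ⊇ FOLLOW(K) = {$, bool, id, if, then}; in K::=S bool G, the suffix after G is empty, so FOLLOW(G) ⊇ FOLLOW(K) = {$, bool, id, if, then}; in K::=G, the suffix after G is empty, so FOLLOW(G) ⊇ FOLLOW(K) = {$, bool, id, if, then}. Thus FOLLOW(G) = {$, bool, id, if, then}.
FOLLOW(B): in K::=then G B G, B is followed by G with FIRST {epsilon, bool, if, then}; in K::=then G B G, the suffix after B is nullable, so FOLLOW(B) ⊇ FOLLOW(K) = {$, bool, id, if, then}. Thus FOLLOW(B) = {$, bool, id, if, then}.

{$, bool, id, if, then}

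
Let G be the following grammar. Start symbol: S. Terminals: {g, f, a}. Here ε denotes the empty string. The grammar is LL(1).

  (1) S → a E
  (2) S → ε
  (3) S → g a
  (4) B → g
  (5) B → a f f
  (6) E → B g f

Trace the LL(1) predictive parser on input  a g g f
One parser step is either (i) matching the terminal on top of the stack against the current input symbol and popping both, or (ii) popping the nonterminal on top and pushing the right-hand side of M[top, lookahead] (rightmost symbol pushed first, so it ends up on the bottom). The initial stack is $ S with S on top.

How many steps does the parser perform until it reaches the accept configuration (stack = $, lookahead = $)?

7

step 1: stack=$ S  input=a g g f $  — expand S → a E
step 2: stack=$ E a  input=a g g f $  — match a
step 3: stack=$ E  input=g g f $  — expand E → B g f
step 4: stack=$ f g B  input=g g f $  — expand B → g
step 5: stack=$ f g g  input=g g f $  — match g
step 6: stack=$ f g  input=g f $  — match g
step 7: stack=$ f  input=f $  — match f
Accept reached after 7 steps.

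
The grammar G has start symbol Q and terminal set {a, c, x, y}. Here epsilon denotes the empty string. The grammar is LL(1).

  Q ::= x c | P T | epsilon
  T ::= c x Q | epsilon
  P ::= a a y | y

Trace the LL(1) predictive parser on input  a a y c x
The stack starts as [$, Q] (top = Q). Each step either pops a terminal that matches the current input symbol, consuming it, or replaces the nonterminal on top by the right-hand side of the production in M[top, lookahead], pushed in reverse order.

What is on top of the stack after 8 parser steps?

step 1: stack=$ Q  input=a a y c x $  — expand Q ::= P T
step 2: stack=$ T P  input=a a y c x $  — expand P ::= a a y
step 3: stack=$ T y a a  input=a a y c x $  — match a
step 4: stack=$ T y a  input=a y c x $  — match a
step 5: stack=$ T y  input=y c x $  — match y
step 6: stack=$ T  input=c x $  — expand T ::= c x Q
step 7: stack=$ Q x c  input=c x $  — match c
step 8: stack=$ Q x  input=x $  — match x
Stack after step 8: $ Q (top = Q).

Q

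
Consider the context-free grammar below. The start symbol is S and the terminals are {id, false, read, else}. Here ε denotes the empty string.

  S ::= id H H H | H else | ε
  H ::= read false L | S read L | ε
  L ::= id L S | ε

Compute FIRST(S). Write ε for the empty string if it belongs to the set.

{ε, else, id, read}

FIRST(L): from L::=id L S we get {id}; from L::=ε we get {ε}. So FIRST(L) = {ε, id}.
FIRST(S): from S::=id H H H we get {id}; from S::=H else we get {else, id, read}; from S::=ε we get {ε}. So FIRST(S) = {ε, else, id, read}.
FIRST(H): from H::=read false L we get {read}; from H::=S read L we get {else, id, read}; from H::=ε we get {ε}. So FIRST(H) = {ε, else, id, read}.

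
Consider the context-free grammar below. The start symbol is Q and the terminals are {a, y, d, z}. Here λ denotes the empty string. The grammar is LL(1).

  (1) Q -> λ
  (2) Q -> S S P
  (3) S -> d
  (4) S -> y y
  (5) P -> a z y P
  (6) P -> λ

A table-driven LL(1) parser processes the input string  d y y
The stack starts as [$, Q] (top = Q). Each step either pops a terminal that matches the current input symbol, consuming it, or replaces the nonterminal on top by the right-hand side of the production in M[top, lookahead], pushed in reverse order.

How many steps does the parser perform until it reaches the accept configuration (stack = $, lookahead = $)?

7

     Stack    Input    Action
  1  $ Q      d y y $  expand Q -> S S P
  2  $ P S S  d y y $  expand S -> d
  3  $ P S d  d y y $  match d
  4  $ P S    y y $    expand S -> y y
  5  $ P y y  y y $    match y
  6  $ P y    y $      match y
  7  $ P      $        expand P -> λ
Accept reached after 7 steps.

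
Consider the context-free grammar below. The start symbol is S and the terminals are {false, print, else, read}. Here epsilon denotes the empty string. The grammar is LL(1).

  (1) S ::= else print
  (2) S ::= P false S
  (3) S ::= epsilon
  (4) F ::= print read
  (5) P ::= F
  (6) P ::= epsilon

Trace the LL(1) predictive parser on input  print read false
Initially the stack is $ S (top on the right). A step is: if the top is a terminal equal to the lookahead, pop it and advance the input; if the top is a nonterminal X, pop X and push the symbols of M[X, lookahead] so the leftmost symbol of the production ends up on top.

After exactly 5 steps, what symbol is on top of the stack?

false

step 1: stack=$ S  input=print read false $  — expand S ::= P false S
step 2: stack=$ S false P  input=print read false $  — expand P ::= F
step 3: stack=$ S false F  input=print read false $  — expand F ::= print read
step 4: stack=$ S false read print  input=print read false $  — match print
step 5: stack=$ S false read  input=read false $  — match read
Stack after step 5: $ S false (top = false).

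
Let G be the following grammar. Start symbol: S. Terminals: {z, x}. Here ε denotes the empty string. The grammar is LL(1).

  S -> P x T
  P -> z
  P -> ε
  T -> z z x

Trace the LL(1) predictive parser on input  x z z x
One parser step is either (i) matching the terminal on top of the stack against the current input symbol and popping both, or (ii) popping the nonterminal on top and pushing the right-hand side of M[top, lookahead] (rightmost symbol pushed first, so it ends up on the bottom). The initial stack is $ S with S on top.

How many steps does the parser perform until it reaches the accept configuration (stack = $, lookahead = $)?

7

     Stack    Input      Action
  1  $ S      x z z x $  expand S -> P x T
  2  $ T x P  x z z x $  expand P -> ε
  3  $ T x    x z z x $  match x
  4  $ T      z z x $    expand T -> z z x
  5  $ x z z  z z x $    match z
  6  $ x z    z x $      match z
  7  $ x      x $        match x
Accept reached after 7 steps.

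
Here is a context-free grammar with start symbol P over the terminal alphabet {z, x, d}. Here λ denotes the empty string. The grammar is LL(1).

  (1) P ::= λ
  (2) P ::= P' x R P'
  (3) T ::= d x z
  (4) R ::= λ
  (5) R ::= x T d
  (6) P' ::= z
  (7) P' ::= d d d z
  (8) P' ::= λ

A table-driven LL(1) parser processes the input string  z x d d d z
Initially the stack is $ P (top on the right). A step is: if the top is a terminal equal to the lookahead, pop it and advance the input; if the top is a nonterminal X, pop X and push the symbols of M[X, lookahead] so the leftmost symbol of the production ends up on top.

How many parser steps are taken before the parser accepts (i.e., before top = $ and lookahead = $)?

step 1: stack=$ P  input=z x d d d z $  — expand P ::= P' x R P'
step 2: stack=$ P' R x P'  input=z x d d d z $  — expand P' ::= z
step 3: stack=$ P' R x z  input=z x d d d z $  — match z
step 4: stack=$ P' R x  input=x d d d z $  — match x
step 5: stack=$ P' R  input=d d d z $  — expand R ::= λ
step 6: stack=$ P'  input=d d d z $  — expand P' ::= d d d z
step 7: stack=$ z d d d  input=d d d z $  — match d
step 8: stack=$ z d d  input=d d z $  — match d
step 9: stack=$ z d  input=d z $  — match d
step 10: stack=$ z  input=z $  — match z
Accept reached after 10 steps.

10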